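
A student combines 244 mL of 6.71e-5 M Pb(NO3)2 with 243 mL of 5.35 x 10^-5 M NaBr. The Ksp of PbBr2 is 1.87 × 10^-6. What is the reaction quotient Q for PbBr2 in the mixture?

Q ≈ 2.40 × 10^-14

Total volume = 244 + 243 = 487 mL.
[Pb^2+] = 6.71 × 10^-5 × (244/487) = 3.362 x 10^-5 M
[Br^-] = 5.35 × 10^-5 × (243/487) = 2.670 x 10^-5 M
PbBr2(s) ⇌ Pb^2+(aq) + 2 Br^-(aq), so Q = [Pb^2+][Br^-]^2
Q = (3.362 × 10^-5)(2.670 × 10^-5)^2 = 2.40 × 10^-14
Q < Ksp, so no precipitate of PbBr2 forms.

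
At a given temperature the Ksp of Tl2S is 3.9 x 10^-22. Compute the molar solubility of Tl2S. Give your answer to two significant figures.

s ≈ 4.6e-8 M

Tl2S(s) ⇌ 2 Tl^+(aq) + S^2-(aq)
Ksp = [Tl^+]^2[S^2-]
For each mole of Tl2S that dissolves: [Tl^+] = 2s, [S^2-] = s.
Substituting: Ksp = (2s)^2s = 4s^3
Solving, s = (3.9 x 10^-22/4)^(1/3) = 4.6 × 10^-8 M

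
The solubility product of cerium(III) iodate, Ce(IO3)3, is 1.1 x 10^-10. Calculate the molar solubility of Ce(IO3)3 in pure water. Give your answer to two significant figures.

Ce(IO3)3(s) ⇌ Ce^3+(aq) + 3 IO3^-(aq)
Ksp = [Ce^3+][IO3^-]^3
For each mole of Ce(IO3)3 that dissolves: [Ce^3+] = s, [IO3^-] = 3s.
Ksp = s(3s)^3 = 27s^4
s^4 = 1.1 x 10^-10 / 27, so s = 1.4 × 10^-3 M

1.4 × 10^-3 M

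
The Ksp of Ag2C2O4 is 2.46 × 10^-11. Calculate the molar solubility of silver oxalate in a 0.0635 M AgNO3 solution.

Ag2C2O4(s) <=> 2 Ag^+(aq) + C2O4^2-(aq)
Ksp = [Ag^+]^2[C2O4^2-]
Let s = moles of Ag2C2O4 that dissolve per litre. [Ag^+] = 0.0635 + 2s ≈ 0.0635, [C2O4^2-] = s (common-ion effect: Ag^+ is already 0.0635 M).
Ksp ≈ (0.0635)^2 × s
s = 6.10 × 10^-9 M
Check: 2s = 1.2 x 10^-8 ≪ 0.0635, so the approximation is valid.

s = 6.10 x 10^-9 M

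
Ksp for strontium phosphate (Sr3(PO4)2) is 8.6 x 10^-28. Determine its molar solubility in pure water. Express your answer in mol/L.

s = 1.5e-6 M

Sr3(PO4)2(s) ⇌ 3 Sr^2+ + 2 PO4^3-
Ksp = [Sr^2+]^3[PO4^3-]^2
With molar solubility s: [Sr^2+] = 3s, [PO4^3-] = 2s.
So Ksp = (3s)^3 × (2s)^2 = 108s^5
s^5 = 8.6 x 10^-28 / 108, so s = 1.5 × 10^-6 M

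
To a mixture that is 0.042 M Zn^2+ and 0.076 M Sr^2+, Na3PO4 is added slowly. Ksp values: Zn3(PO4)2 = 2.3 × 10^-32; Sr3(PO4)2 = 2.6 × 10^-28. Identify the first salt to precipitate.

Each salt begins to precipitate when Q = Ksp, i.e. when [PO4^3-] reaches its threshold.
For Zn3(PO4)2: 2.3 × 10^-32 = (0.042)^3 × [PO4^3-]^2  ⇒  [PO4^3-] = 1.8 x 10^-14 M.
For Sr3(PO4)2: 2.6 × 10^-28 = (0.076)^3 × [PO4^3-]^2  ⇒  [PO4^3-] = 7.7 × 10^-13 M.
The salt with the lower threshold [PO4^3-] precipitates first: Zn3(PO4)2.

Zn3(PO4)2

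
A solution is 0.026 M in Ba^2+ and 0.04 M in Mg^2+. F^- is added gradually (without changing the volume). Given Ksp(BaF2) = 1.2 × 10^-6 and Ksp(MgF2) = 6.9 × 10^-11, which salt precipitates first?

MgF2

Each salt begins to precipitate when Q = Ksp, i.e. when [F^-] reaches its threshold.
For BaF2: 1.2 × 10^-6 = 0.026 × [F^-]^2  ⇒  [F^-] = 6.8 × 10^-3 M.
For MgF2: 6.9 × 10^-11 = 0.04 × [F^-]^2  ⇒  [F^-] = 4.2 × 10^-5 M.
The salt with the lower threshold [F^-] precipitates first: MgF2.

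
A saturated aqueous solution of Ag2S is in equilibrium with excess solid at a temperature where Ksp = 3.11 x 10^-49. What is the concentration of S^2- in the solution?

[S^2-] = 4.27 × 10^-17 M

Ag2S(s) ⇌ 2 Ag^+(aq) + S^2-(aq)
Ksp = [Ag^+]^2[S^2-]
If s mol/L of Ag2S dissolves, [Ag^+] = 2s and [S^2-] = s.
So Ksp = (2s)^2 × s = 4s^3
s = (3.11 x 10^-49 / 4)^(1/3) = 4.268 x 10^-17 M
[S^2-] = s = 4.27 x 10^-17 M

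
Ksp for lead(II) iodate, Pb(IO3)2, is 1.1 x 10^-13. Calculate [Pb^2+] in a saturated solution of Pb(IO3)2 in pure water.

Pb(IO3)2(s) ⇌ Pb^2+(aq) + 2 IO3^-(aq)
Ksp = [Pb^2+][IO3^-]^2
Let s = molar solubility. Then [Pb^2+] = s and [IO3^-] = 2s.
Ksp = s(2s)^2 = 4s^3
s^3 = 1.1 x 10^-13 / 4, so s = 3.02 × 10^-5 M
[Pb^2+] = s = 3.0 x 10^-5 M

[Pb^2+] ≈ 3.0e-5 M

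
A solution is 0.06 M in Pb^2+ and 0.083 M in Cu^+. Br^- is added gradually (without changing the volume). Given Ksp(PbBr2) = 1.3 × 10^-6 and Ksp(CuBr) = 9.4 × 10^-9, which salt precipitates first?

CuBr

Precipitation of each salt starts when its ion product equals its Ksp.
For PbBr2: 1.3 × 10^-6 = 0.06 × [Br^-]^2  ⇒  [Br^-] = 4.7 x 10^-3 M.
For CuBr: 9.4 × 10^-9 = 0.083 × [Br^-]  ⇒  [Br^-] = 1.1 × 10^-7 M.
The salt with the lower threshold [Br^-] precipitates first: CuBr.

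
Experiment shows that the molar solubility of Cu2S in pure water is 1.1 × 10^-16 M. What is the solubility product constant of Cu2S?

Cu2S(s) <=> 2 Cu^+ + S^2-
With molar solubility s: [Cu^+] = 2s, [S^2-] = s.
Ksp = [Cu^+]^2[S^2-]
So Ksp = (2s)^2 × s = 4s^3
Ksp = 4 × (1.1 × 10^-16)^3 = 5.3 × 10^-48

5.3 x 10^-48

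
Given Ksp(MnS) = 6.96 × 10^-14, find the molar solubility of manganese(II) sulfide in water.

MnS(s) ⇌ Mn^2+(aq) + S^2-(aq)
Ksp = [Mn^2+][S^2-]
If s mol/L of MnS dissolves, [Mn^2+] = s and [S^2-] = s.
Ksp = s^2
s = (6.96 × 10^-14)^(1/2) = 2.64 × 10^-7 M

s = 2.64 × 10^-7 M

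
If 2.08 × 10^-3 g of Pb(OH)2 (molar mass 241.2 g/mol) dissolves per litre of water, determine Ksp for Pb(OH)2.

Ksp = 2.57 × 10^-15

Molar solubility s = (2.08 × 10^-3 g/L) / (241.2 g/mol) = 8.624 x 10^-6 M.
Pb(OH)2(s) ⇌ Pb^2+ + 2 OH^-
For each mole of Pb(OH)2 that dissolves: [Pb^2+] = s, [OH^-] = 2s.
Ksp = [Pb^2+][OH^-]^2
Substituting: Ksp = s(2s)^2 = 4s^3
Ksp = 4 × (8.624 × 10^-6)^3 = 2.57 x 10^-15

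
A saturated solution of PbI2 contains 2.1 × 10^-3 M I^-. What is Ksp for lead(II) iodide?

PbI2(s) <=> Pb^2+(aq) + 2 I^-(aq)
Stoichiometry gives [Pb^2+] = (1/2)[I^-] = 1.05 × 10^-3 M.
Ksp = [Pb^2+][I^-]^2
Ksp = 1.05 x 10^-3 × (2.1 × 10^-3)^2 = 4.6 x 10^-9

4.6 × 10^-9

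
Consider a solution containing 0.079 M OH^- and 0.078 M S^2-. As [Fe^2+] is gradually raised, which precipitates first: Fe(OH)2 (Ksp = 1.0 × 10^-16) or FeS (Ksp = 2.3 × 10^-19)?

Precipitation of each salt starts when its ion product equals its Ksp.
For Fe(OH)2: 1.0 × 10^-16 = (0.079)^2 × [Fe^2+]  ⇒  [Fe^2+] = 1.6 × 10^-14 M.
For FeS: 2.3 × 10^-19 = 0.078 × [Fe^2+]  ⇒  [Fe^2+] = 2.9 × 10^-18 M.
The salt with the lower threshold [Fe^2+] precipitates first: FeS.

FeS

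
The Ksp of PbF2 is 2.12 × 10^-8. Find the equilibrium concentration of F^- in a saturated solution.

3.49e-3 M

PbF2(s) ⇌ Pb^2+ + 2 F^-
Ksp = [Pb^2+][F^-]^2
If s mol/L of PbF2 dissolves, [Pb^2+] = s and [F^-] = 2s.
Substituting: Ksp = s(2s)^2 = 4s^3
s^3 = 2.12 × 10^-8 / 4, so s = 1.744 × 10^-3 M
[F^-] = 2s = 3.49 × 10^-3 M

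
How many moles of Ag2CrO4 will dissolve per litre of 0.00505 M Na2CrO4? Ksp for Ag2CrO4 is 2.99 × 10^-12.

Ag2CrO4(s) ⇌ 2 Ag^+ + CrO4^2-
Ksp = [Ag^+]^2[CrO4^2-]
Let s = moles of Ag2CrO4 that dissolve per litre. [Ag^+] = 2s, [CrO4^2-] = 0.00505 + s ≈ 0.00505 (common-ion effect: CrO4^2- is already 0.00505 M).
Ksp ≈ (2s)^2 × 0.00505
s = 1.22 × 10^-5 M
Check: s = 1.2 × 10^-5 ≪ 0.00505, so the approximation is valid.

1.22 x 10^-5 M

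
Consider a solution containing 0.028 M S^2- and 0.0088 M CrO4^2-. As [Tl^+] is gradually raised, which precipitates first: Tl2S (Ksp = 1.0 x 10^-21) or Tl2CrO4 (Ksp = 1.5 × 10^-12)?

Tl2S

Precipitation of each salt starts when its ion product equals its Ksp.
For Tl2S: 1.0 x 10^-21 = 0.028 × [Tl^+]^2  ⇒  [Tl^+] = 1.9 × 10^-10 M.
For Tl2CrO4: 1.5 × 10^-12 = 0.0088 × [Tl^+]^2  ⇒  [Tl^+] = 1.3 × 10^-5 M.
The salt with the lower threshold [Tl^+] precipitates first: Tl2S.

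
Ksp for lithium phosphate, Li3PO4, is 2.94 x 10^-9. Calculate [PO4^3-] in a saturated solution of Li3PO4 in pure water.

Li3PO4(s) <=> 3 Li^+ + PO4^3-
Ksp = [Li^+]^3[PO4^3-]
With molar solubility s: [Li^+] = 3s, [PO4^3-] = s.
Ksp = (3s)^3s = 27s^4
s^4 = 2.94 x 10^-9 / 27, so s = 3.230 × 10^-3 M
[PO4^3-] = s = 3.23 × 10^-3 M

3.23 x 10^-3 M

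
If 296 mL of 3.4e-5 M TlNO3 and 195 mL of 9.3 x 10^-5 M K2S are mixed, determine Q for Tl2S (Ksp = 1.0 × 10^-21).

1.6 × 10^-14

Total volume = 296 + 195 = 491 mL.
[Tl^+] = 3.4 × 10^-5 × (296/491) = 2.05 × 10^-5 M
[S^2-] = 9.3 × 10^-5 × (195/491) = 3.69 x 10^-5 M
Tl2S(s) <=> 2 Tl^+ + S^2-, so Q = [Tl^+]^2[S^2-]
Q = (2.05 x 10^-5)^2(3.69 x 10^-5) = 1.6 × 10^-14
Q > Ksp, so Tl2S will precipitate.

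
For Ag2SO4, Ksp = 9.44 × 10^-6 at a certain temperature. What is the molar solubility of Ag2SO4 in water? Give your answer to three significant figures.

Ag2SO4(s) ⇌ 2 Ag^+ + SO4^2-
Ksp = [Ag^+]^2[SO4^2-]
If s mol/L of Ag2SO4 dissolves, [Ag^+] = 2s and [SO4^2-] = s.
Substituting: Ksp = (2s)^2s = 4s^3
Solving, s = (9.44 × 10^-6/4)^(1/3) = 1.33 × 10^-2 M

1.33e-2 M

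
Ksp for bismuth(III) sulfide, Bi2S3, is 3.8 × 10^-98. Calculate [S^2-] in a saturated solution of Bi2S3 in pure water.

Bi2S3(s) <=> 2 Bi^3+(aq) + 3 S^2-(aq)
Ksp = [Bi^3+]^2[S^2-]^3
Let s = molar solubility. Then [Bi^3+] = 2s and [S^2-] = 3s.
Ksp = (2s)^2(3s)^3 = 108s^5
s^5 = 3.8 × 10^-98 / 108, so s = 1.29 x 10^-20 M
[S^2-] = 3s = 3.9 x 10^-20 M

[S^2-] ≈ 3.9 × 10^-20 M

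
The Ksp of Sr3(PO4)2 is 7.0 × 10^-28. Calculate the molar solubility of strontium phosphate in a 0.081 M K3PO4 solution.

s = 1.6 × 10^-9 M

Sr3(PO4)2(s) <=> 3 Sr^2+(aq) + 2 PO4^3-(aq)
Ksp = [Sr^2+]^3[PO4^3-]^2
If s mol/L dissolves here, [Sr^2+] = 3s, [PO4^3-] = 0.081 + 2s ≈ 0.081 (common-ion effect: PO4^3- is already 0.081 M).
Ksp ≈ (3s)^3 × (0.081)^2
s = 1.6 × 10^-9 M
Check: 2s = 3.2 × 10^-9 ≪ 0.081, so the approximation is valid.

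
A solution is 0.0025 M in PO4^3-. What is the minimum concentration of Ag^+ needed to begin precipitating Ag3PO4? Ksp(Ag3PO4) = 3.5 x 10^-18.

Ag3PO4(s) ⇌ 3 Ag^+(aq) + PO4^3-(aq)
Ksp = [Ag^+]^3[PO4^3-]
Precipitation begins when Q = Ksp. With [PO4^3-] = 0.0025 M:
3.5 x 10^-18 = (0.0025) × [Ag^+]^3
[Ag^+] = (3.5 x 10^-18 / 2.5 × 10^-3)^(1/3) = 1.1 × 10^-5 M

1.1 × 10^-5 M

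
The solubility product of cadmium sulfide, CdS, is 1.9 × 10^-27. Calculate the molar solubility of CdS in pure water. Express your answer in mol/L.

s ≈ 4.4 × 10^-14 M

CdS(s) ⇌ Cd^2+ + S^2-
Ksp = [Cd^2+][S^2-]
With molar solubility s: [Cd^2+] = s, [S^2-] = s.
Ksp = s × s = s^2
s = (1.9 × 10^-27)^(1/2) = 4.4 × 10^-14 M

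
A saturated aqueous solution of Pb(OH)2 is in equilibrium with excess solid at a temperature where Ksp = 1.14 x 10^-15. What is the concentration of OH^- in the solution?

1.32 × 10^-5 M

Pb(OH)2(s) <=> Pb^2+ + 2 OH^-
Ksp = [Pb^2+][OH^-]^2
If s mol/L of Pb(OH)2 dissolves, [Pb^2+] = s and [OH^-] = 2s.
Ksp = s(2s)^2 = 4s^3
s^3 = 1.14 x 10^-15 / 4, so s = 6.581 x 10^-6 M
[OH^-] = 2s = 1.32 × 10^-5 M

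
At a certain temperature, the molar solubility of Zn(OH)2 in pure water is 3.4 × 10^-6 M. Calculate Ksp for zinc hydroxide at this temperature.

Zn(OH)2(s) ⇌ Zn^2+ + 2 OH^-
If s mol/L of Zn(OH)2 dissolves, [Zn^2+] = s and [OH^-] = 2s.
Ksp = [Zn^2+][OH^-]^2
Substituting: Ksp = s(2s)^2 = 4s^3
With s = 3.4 × 10^-6: Ksp = 1.6 x 10^-16

Ksp ≈ 1.6e-16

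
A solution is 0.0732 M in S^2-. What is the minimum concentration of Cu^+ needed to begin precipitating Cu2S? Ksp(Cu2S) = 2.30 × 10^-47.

[Cu^+] ≈ 1.77e-23 M

Cu2S(s) ⇌ 2 Cu^+(aq) + S^2-(aq)
Ksp = [Cu^+]^2[S^2-]
Precipitation begins when Q = Ksp. With [S^2-] = 0.0732 M:
2.30 × 10^-47 = (0.0732) × [Cu^+]^2
[Cu^+] = (2.30 × 10^-47 / 7.32 x 10^-2)^(1/2) = 1.77 x 10^-23 M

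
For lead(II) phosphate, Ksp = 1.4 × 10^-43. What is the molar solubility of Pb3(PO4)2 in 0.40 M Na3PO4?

s = 3.2 × 10^-15 M

Pb3(PO4)2(s) ⇌ 3 Pb^2+ + 2 PO4^3-
Ksp = [Pb^2+]^3[PO4^3-]^2
Let s be the molar solubility in this solution. [Pb^2+] = 3s, [PO4^3-] = 0.40 + 2s ≈ 0.40 (common-ion effect: PO4^3- is already 0.40 M).
Ksp ≈ (3s)^3 × (0.40)^2
s = 3.2 × 10^-15 M
Check: 2s = 6.4 × 10^-15 ≪ 0.40, so the approximation is valid.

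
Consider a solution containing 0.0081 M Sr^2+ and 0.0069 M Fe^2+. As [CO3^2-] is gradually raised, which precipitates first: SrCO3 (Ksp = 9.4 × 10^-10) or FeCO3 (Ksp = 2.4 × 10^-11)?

FeCO3

Each salt begins to precipitate when Q = Ksp, i.e. when [CO3^2-] reaches its threshold.
For SrCO3: 9.4 × 10^-10 = 0.0081 × [CO3^2-]  ⇒  [CO3^2-] = 1.2 x 10^-7 M.
For FeCO3: 2.4 × 10^-11 = 0.0069 × [CO3^2-]  ⇒  [CO3^2-] = 3.5 × 10^-9 M.
The salt with the lower threshold [CO3^2-] precipitates first: FeCO3.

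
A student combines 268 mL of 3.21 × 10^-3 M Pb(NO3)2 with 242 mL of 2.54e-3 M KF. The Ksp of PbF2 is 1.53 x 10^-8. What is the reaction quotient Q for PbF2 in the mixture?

Total volume = 268 + 242 = 510 mL.
[Pb^2+] = 3.21 × 10^-3 × (268/510) = 1.687 × 10^-3 M
[F^-] = 2.54 x 10^-3 × (242/510) = 1.205 × 10^-3 M
PbF2(s) ⇌ Pb^2+ + 2 F^-, so Q = [Pb^2+][F^-]^2
Q = (1.687 × 10^-3)(1.205 × 10^-3)^2 = 2.45 x 10^-9
Q < Ksp, so no precipitate of PbF2 forms.

Q = 2.45 × 10^-9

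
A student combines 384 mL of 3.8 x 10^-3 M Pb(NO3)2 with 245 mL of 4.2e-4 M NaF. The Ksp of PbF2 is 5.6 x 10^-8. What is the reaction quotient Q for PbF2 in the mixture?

Total volume = 384 + 245 = 629 mL.
[Pb^2+] = 3.8 × 10^-3 × (384/629) = 2.32 x 10^-3 M
[F^-] = 4.2 × 10^-4 × (245/629) = 1.64 x 10^-4 M
PbF2(s) <=> Pb^2+ + 2 F^-, so Q = [Pb^2+][F^-]^2
Q = (2.32 x 10^-3)(1.64 × 10^-4)^2 = 6.2 × 10^-11
Q < Ksp, so no precipitate of PbF2 forms.

Q ≈ 6.2e-11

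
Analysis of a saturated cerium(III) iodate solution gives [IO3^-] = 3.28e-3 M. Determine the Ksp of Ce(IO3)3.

Ksp = 3.86 × 10^-11

Ce(IO3)3(s) <=> Ce^3+ + 3 IO3^-
Stoichiometry gives [Ce^3+] = (1/3)[IO3^-] = 1.093 x 10^-3 M.
Ksp = [Ce^3+][IO3^-]^3
Ksp = 1.093 x 10^-3 × (3.28 × 10^-3)^3 = 3.86 × 10^-11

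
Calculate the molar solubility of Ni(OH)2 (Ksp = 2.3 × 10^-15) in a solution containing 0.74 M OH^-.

4.2e-15 M

Ni(OH)2(s) ⇌ Ni^2+(aq) + 2 OH^-(aq)
Ksp = [Ni^2+][OH^-]^2
If s mol/L dissolves here, [Ni^2+] = s, [OH^-] = 0.74 + 2s ≈ 0.74 (Ksp is small, so little additional dissolves).
Ksp ≈ s × (0.74)^2
s = 4.2 × 10^-15 M
Check: 2s = 8.4 × 10^-15 ≪ 0.74, so the approximation is valid.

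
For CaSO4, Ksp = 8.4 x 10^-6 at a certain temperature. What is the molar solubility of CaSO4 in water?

2.9 x 10^-3 M

CaSO4(s) ⇌ Ca^2+(aq) + SO4^2-(aq)
Ksp = [Ca^2+][SO4^2-]
If s mol/L of CaSO4 dissolves, [Ca^2+] = s and [SO4^2-] = s.
Ksp = s^2
s = (8.4 x 10^-6)^(1/2) = 2.9 × 10^-3 M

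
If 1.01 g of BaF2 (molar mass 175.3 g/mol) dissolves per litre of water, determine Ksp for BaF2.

Molar solubility s = (1.01 g/L) / (175.3 g/mol) = 5.762 x 10^-3 M.
BaF2(s) ⇌ Ba^2+(aq) + 2 F^-(aq)
For each mole of BaF2 that dissolves: [Ba^2+] = s, [F^-] = 2s.
Ksp = [Ba^2+][F^-]^2
Ksp = s(2s)^2 = 4s^3
With s = 5.762 × 10^-3: Ksp = 7.65 × 10^-7

Ksp = 7.65 x 10^-7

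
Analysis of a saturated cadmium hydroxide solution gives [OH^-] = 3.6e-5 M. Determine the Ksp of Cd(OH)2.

Ksp = 2.3 × 10^-14

Cd(OH)2(s) <=> Cd^2+ + 2 OH^-
Stoichiometry gives [Cd^2+] = (1/2)[OH^-] = 1.80 x 10^-5 M.
Ksp = [Cd^2+][OH^-]^2
Ksp = 1.80 × 10^-5 × (3.6 × 10^-5)^2 = 2.3 × 10^-14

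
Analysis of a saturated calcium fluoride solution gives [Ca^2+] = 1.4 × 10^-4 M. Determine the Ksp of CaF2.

Ksp = 1.1 × 10^-11

CaF2(s) ⇌ Ca^2+ + 2 F^-
Stoichiometry gives [F^-] = (2/1)[Ca^2+] = 2.80 × 10^-4 M.
Ksp = [Ca^2+][F^-]^2
Ksp = 1.4 × 10^-4 × (2.80 x 10^-4)^2 = 1.1 × 10^-11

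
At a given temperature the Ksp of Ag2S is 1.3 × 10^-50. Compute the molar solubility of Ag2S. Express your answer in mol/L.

s ≈ 1.5e-17 M

Ag2S(s) ⇌ 2 Ag^+(aq) + S^2-(aq)
Ksp = [Ag^+]^2[S^2-]
If s mol/L of Ag2S dissolves, [Ag^+] = 2s and [S^2-] = s.
So Ksp = (2s)^2 × s = 4s^3
s = (1.3 × 10^-50 / 4)^(1/3) = 1.5 × 10^-17 M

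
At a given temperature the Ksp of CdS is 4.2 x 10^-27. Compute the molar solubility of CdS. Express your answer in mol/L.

CdS(s) <=> Cd^2+(aq) + S^2-(aq)
Ksp = [Cd^2+][S^2-]
Let s = molar solubility. Then [Cd^2+] = s and [S^2-] = s.
Ksp = s^2
s = √(4.2 x 10^-27) = 6.5 x 10^-14 M

s = 6.5 × 10^-14 M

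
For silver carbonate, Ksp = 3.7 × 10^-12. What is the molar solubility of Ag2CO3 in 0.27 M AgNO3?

Ag2CO3(s) ⇌ 2 Ag^+(aq) + CO3^2-(aq)
Ksp = [Ag^+]^2[CO3^2-]
Let s be the molar solubility in this solution. [Ag^+] = 0.27 + 2s ≈ 0.27, [CO3^2-] = s (since Ag^+ from AgNO3 dominates).
Ksp ≈ (0.27)^2 × s
s = 5.1 x 10^-11 M
Check: 2s = 1.0 × 10^-10 ≪ 0.27, so the approximation is valid.

s ≈ 5.1 × 10^-11 M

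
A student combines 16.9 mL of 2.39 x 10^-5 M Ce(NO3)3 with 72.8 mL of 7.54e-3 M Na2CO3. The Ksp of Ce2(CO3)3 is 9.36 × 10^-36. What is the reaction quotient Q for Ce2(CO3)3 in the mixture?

Q ≈ 4.65e-18

Total volume = 16.9 + 72.8 = 89.7 mL.
[Ce^3+] = 2.39 x 10^-5 × (16.9/89.7) = 4.503 × 10^-6 M
[CO3^2-] = 7.54 × 10^-3 × (72.8/89.7) = 6.119 × 10^-3 M
Ce2(CO3)3(s) ⇌ 2 Ce^3+ + 3 CO3^2-, so Q = [Ce^3+]^2[CO3^2-]^3
Q = (4.503 × 10^-6)^2(6.119 × 10^-3)^3 = 4.65 x 10^-18
Q > Ksp, so Ce2(CO3)3 will precipitate.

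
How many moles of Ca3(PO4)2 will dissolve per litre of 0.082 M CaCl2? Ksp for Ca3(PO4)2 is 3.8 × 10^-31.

Ca3(PO4)2(s) ⇌ 3 Ca^2+(aq) + 2 PO4^3-(aq)
Ksp = [Ca^2+]^3[PO4^3-]^2
Let s = moles of Ca3(PO4)2 that dissolve per litre. [Ca^2+] = 0.082 + 3s ≈ 0.082, [PO4^3-] = 2s (common-ion effect: Ca^2+ is already 0.082 M).
Ksp ≈ (0.082)^3 × (2s)^2
s = 1.3 × 10^-14 M
Check: 3s = 3.9 × 10^-14 ≪ 0.082, so the approximation is valid.

s = 1.3e-14 M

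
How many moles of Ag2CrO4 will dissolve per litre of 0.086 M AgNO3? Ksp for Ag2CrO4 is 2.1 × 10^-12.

Ag2CrO4(s) ⇌ 2 Ag^+(aq) + CrO4^2-(aq)
Ksp = [Ag^+]^2[CrO4^2-]
Let s be the molar solubility in this solution. [Ag^+] = 0.086 + 2s ≈ 0.086, [CrO4^2-] = s (Ksp is small, so little additional dissolves).
Ksp ≈ (0.086)^2 × s
s = 2.8 × 10^-10 M
Check: 2s = 5.7 × 10^-10 ≪ 0.086, so the approximation is valid.

2.8 × 10^-10 M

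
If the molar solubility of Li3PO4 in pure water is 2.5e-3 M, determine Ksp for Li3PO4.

Li3PO4(s) ⇌ 3 Li^+ + PO4^3-
Let s = molar solubility. Then [Li^+] = 3s and [PO4^3-] = s.
Ksp = [Li^+]^3[PO4^3-]
Ksp = (3s)^3s = 27s^4
With s = 2.5 x 10^-3: Ksp = 1.1 x 10^-9

Ksp = 1.1e-9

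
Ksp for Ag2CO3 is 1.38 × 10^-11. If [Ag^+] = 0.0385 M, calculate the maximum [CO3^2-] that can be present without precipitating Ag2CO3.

[CO3^2-] = 9.31e-9 M

Ag2CO3(s) ⇌ 2 Ag^+(aq) + CO3^2-(aq)
Ksp = [Ag^+]^2[CO3^2-]
Precipitation begins when Q = Ksp. With [Ag^+] = 0.0385 M:
1.38 × 10^-11 = (0.0385)^2 × [CO3^2-]
[CO3^2-] = (1.38 × 10^-11 / 1.482 × 10^-3) = 9.31 × 10^-9 M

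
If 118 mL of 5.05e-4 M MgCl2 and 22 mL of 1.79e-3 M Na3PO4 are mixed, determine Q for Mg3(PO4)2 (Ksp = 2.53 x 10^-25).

Q = 6.10e-18

Total volume = 118 + 22 = 140 mL.
[Mg^2+] = 5.05 × 10^-4 × (118/140) = 4.256 × 10^-4 M
[PO4^3-] = 1.79 x 10^-3 × (22/140) = 2.813 × 10^-4 M
Mg3(PO4)2(s) ⇌ 3 Mg^2+ + 2 PO4^3-, so Q = [Mg^2+]^3[PO4^3-]^2
Q = (4.256 x 10^-4)^3(2.813 × 10^-4)^2 = 6.10 × 10^-18
Q > Ksp, so Mg3(PO4)2 will precipitate.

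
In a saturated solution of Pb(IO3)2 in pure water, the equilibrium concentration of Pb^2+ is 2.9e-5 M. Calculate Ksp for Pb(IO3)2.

Pb(IO3)2(s) ⇌ Pb^2+(aq) + 2 IO3^-(aq)
Stoichiometry gives [IO3^-] = (2/1)[Pb^2+] = 5.80 x 10^-5 M.
Ksp = [Pb^2+][IO3^-]^2
Ksp = 2.9 x 10^-5 × (5.80 × 10^-5)^2 = 9.8 x 10^-14

Ksp = 9.8e-14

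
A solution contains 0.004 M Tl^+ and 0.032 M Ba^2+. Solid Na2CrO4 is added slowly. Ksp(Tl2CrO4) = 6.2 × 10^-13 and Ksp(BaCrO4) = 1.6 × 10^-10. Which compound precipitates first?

Precipitation of each salt starts when its ion product equals its Ksp.
For Tl2CrO4: 6.2 × 10^-13 = (0.004)^2 × [CrO4^2-]  ⇒  [CrO4^2-] = 3.9 x 10^-8 M.
For BaCrO4: 1.6 × 10^-10 = 0.032 × [CrO4^2-]  ⇒  [CrO4^2-] = 5.0 × 10^-9 M.
The salt with the lower threshold [CrO4^2-] precipitates first: BaCrO4.

BaCrO4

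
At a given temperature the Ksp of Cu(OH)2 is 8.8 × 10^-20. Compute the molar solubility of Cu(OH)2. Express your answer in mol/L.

s ≈ 2.8 × 10^-7 M

Cu(OH)2(s) ⇌ Cu^2+(aq) + 2 OH^-(aq)
Ksp = [Cu^2+][OH^-]^2
With molar solubility s: [Cu^2+] = s, [OH^-] = 2s.
Substituting: Ksp = s(2s)^2 = 4s^3
Solving, s = (8.8 × 10^-20/4)^(1/3) = 2.8 × 10^-7 M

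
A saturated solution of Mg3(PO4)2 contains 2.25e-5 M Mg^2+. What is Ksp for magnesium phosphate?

Mg3(PO4)2(s) ⇌ 3 Mg^2+ + 2 PO4^3-
Stoichiometry gives [PO4^3-] = (2/3)[Mg^2+] = 1.500 × 10^-5 M.
Ksp = [Mg^2+]^3[PO4^3-]^2
Ksp = (2.25 × 10^-5)^3 × (1.500 × 10^-5)^2 = 2.56 x 10^-24

Ksp ≈ 2.56e-24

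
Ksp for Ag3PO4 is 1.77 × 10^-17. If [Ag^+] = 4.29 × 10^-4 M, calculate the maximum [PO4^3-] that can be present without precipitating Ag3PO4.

Ag3PO4(s) <=> 3 Ag^+(aq) + PO4^3-(aq)
Ksp = [Ag^+]^3[PO4^3-]
Precipitation begins when Q = Ksp. With [Ag^+] = 4.29 × 10^-4 M:
1.77 × 10^-17 = (4.29 × 10^-4)^3 × [PO4^3-]
[PO4^3-] = (1.77 × 10^-17 / 7.895 x 10^-11) = 2.24 × 10^-7 M

2.24 × 10^-7 M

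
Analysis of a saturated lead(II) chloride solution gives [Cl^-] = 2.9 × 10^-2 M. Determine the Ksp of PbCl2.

Ksp = 1.2 x 10^-5

PbCl2(s) <=> Pb^2+(aq) + 2 Cl^-(aq)
Stoichiometry gives [Pb^2+] = (1/2)[Cl^-] = 1.45 × 10^-2 M.
Ksp = [Pb^2+][Cl^-]^2
Ksp = 1.45 × 10^-2 × (2.9 × 10^-2)^2 = 1.2 x 10^-5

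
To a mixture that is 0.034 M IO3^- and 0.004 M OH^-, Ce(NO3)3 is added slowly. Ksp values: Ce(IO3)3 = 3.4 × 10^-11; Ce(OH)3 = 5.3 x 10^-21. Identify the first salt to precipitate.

Ce(OH)3

Precipitation of each salt starts when its ion product equals its Ksp.
For Ce(IO3)3: 3.4 × 10^-11 = (0.034)^3 × [Ce^3+]  ⇒  [Ce^3+] = 8.7 x 10^-7 M.
For Ce(OH)3: 5.3 x 10^-21 = (0.004)^3 × [Ce^3+]  ⇒  [Ce^3+] = 8.3 × 10^-14 M.
The salt with the lower threshold [Ce^3+] precipitates first: Ce(OH)3.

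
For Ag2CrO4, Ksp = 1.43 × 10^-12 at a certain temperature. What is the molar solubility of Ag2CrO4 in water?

Ag2CrO4(s) ⇌ 2 Ag^+ + CrO4^2-
Ksp = [Ag^+]^2[CrO4^2-]
For each mole of Ag2CrO4 that dissolves: [Ag^+] = 2s, [CrO4^2-] = s.
Ksp = (2s)^2s = 4s^3
s = (1.43 × 10^-12 / 4)^(1/3) = 7.10 × 10^-5 M

s ≈ 7.10 × 10^-5 M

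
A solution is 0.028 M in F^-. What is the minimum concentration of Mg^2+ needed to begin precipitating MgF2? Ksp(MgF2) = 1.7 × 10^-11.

MgF2(s) ⇌ Mg^2+ + 2 F^-
Ksp = [Mg^2+][F^-]^2
Precipitation begins when Q = Ksp. With [F^-] = 0.028 M:
1.7 × 10^-11 = (0.028)^2 × [Mg^2+]
[Mg^2+] = (1.7 × 10^-11 / 7.84 × 10^-4) = 2.2 × 10^-8 M

[Mg^2+] ≈ 2.2 × 10^-8 M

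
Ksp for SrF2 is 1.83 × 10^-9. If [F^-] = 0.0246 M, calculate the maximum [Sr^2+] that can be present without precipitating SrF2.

3.02 × 10^-6 M

SrF2(s) ⇌ Sr^2+ + 2 F^-
Ksp = [Sr^2+][F^-]^2
Precipitation begins when Q = Ksp. With [F^-] = 0.0246 M:
1.83 × 10^-9 = (0.0246)^2 × [Sr^2+]
[Sr^2+] = (1.83 × 10^-9 / 6.052 × 10^-4) = 3.02 × 10^-6 M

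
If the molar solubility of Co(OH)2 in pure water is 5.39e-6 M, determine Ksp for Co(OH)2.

6.26 × 10^-16

Co(OH)2(s) ⇌ Co^2+(aq) + 2 OH^-(aq)
Let s = molar solubility. Then [Co^2+] = s and [OH^-] = 2s.
Ksp = [Co^2+][OH^-]^2
Ksp = s(2s)^2 = 4s^3
With s = 5.39 × 10^-6: Ksp = 6.26 x 10^-16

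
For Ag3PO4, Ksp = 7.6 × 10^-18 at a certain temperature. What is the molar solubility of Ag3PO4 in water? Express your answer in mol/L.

Ag3PO4(s) <=> 3 Ag^+ + PO4^3-
Ksp = [Ag^+]^3[PO4^3-]
Let s = molar solubility. Then [Ag^+] = 3s and [PO4^3-] = s.
Ksp = (3s)^3s = 27s^4
s^4 = 7.6 × 10^-18 / 27, so s = 2.3 x 10^-5 M

s = 2.3e-5 M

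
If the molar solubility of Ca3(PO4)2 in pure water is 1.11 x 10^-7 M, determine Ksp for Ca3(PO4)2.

Ca3(PO4)2(s) <=> 3 Ca^2+(aq) + 2 PO4^3-(aq)
With molar solubility s: [Ca^2+] = 3s, [PO4^3-] = 2s.
Ksp = [Ca^2+]^3[PO4^3-]^2
So Ksp = (3s)^3 × (2s)^2 = 108s^5
With s = 1.11 x 10^-7: Ksp = 1.82 x 10^-33

Ksp = 1.82 × 10^-33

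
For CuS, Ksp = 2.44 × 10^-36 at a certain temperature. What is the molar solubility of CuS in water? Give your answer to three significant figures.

1.56 × 10^-18 M

CuS(s) <=> Cu^2+(aq) + S^2-(aq)
Ksp = [Cu^2+][S^2-]
For each mole of CuS that dissolves: [Cu^2+] = s, [S^2-] = s.
Ksp = (s)(s) = s^2
s = √(2.44 × 10^-36) = 1.56 × 10^-18 M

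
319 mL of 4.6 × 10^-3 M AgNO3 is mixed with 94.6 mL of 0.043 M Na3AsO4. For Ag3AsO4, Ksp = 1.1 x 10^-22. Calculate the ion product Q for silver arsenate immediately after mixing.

Q = 4.4e-10

Total volume = 319 + 94.6 = 413.6 mL.
[Ag^+] = 4.6 × 10^-3 × (319/413.6) = 3.55 × 10^-3 M
[AsO4^3-] = 4.3 × 10^-2 × (94.6/413.6) = 9.84 x 10^-3 M
Ag3AsO4(s) ⇌ 3 Ag^+ + AsO4^3-, so Q = [Ag^+]^3[AsO4^3-]
Q = (3.55 × 10^-3)^3(9.84 x 10^-3) = 4.4 × 10^-10
Q > Ksp, so Ag3AsO4 will precipitate.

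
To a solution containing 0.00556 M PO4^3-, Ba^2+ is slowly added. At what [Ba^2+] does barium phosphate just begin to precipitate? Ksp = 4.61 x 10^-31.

Ba3(PO4)2(s) <=> 3 Ba^2+(aq) + 2 PO4^3-(aq)
Ksp = [Ba^2+]^3[PO4^3-]^2
Precipitation begins when Q = Ksp. With [PO4^3-] = 0.00556 M:
4.61 x 10^-31 = (0.00556)^2 × [Ba^2+]^3
[Ba^2+] = (4.61 x 10^-31 / 3.091 × 10^-5)^(1/3) = 2.46 × 10^-9 M

2.46e-9 M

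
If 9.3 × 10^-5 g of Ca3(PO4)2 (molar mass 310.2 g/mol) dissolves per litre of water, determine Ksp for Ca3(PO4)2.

Molar solubility s = (9.3 × 10^-5 g/L) / (310.2 g/mol) = 3.00 × 10^-7 M.
Ca3(PO4)2(s) ⇌ 3 Ca^2+ + 2 PO4^3-
For each mole of Ca3(PO4)2 that dissolves: [Ca^2+] = 3s, [PO4^3-] = 2s.
Ksp = [Ca^2+]^3[PO4^3-]^2
Substituting: Ksp = (3s)^3(2s)^2 = 108s^5
With s = 3.00 × 10^-7: Ksp = 2.6 x 10^-31

Ksp ≈ 2.6e-31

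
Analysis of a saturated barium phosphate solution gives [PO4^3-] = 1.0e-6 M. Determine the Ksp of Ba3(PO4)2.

Ksp ≈ 3.4e-30

Ba3(PO4)2(s) ⇌ 3 Ba^2+(aq) + 2 PO4^3-(aq)
Stoichiometry gives [Ba^2+] = (3/2)[PO4^3-] = 1.50 x 10^-6 M.
Ksp = [Ba^2+]^3[PO4^3-]^2
Ksp = (1.50 × 10^-6)^3 × (1.0 × 10^-6)^2 = 3.4 x 10^-30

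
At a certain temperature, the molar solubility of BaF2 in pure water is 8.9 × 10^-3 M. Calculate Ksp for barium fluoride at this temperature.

Ksp ≈ 2.8 × 10^-6

BaF2(s) ⇌ Ba^2+(aq) + 2 F^-(aq)
For each mole of BaF2 that dissolves: [Ba^2+] = s, [F^-] = 2s.
Ksp = [Ba^2+][F^-]^2
So Ksp = s × (2s)^2 = 4s^3
With s = 8.9 x 10^-3: Ksp = 2.8 × 10^-6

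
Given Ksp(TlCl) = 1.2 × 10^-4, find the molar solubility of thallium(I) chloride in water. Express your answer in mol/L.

TlCl(s) ⇌ Tl^+ + Cl^-
Ksp = [Tl^+][Cl^-]
With molar solubility s: [Tl^+] = s, [Cl^-] = s.
Ksp = s × s = s^2
s = (1.2 × 10^-4)^(1/2) = 1.1 × 10^-2 M

1.1 × 10^-2 M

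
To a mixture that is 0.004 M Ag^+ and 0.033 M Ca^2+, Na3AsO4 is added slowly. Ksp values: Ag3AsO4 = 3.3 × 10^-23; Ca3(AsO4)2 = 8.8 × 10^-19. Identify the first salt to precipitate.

Ag3AsO4

Precipitation of each salt starts when its ion product equals its Ksp.
For Ag3AsO4: 3.3 × 10^-23 = (0.004)^3 × [AsO4^3-]  ⇒  [AsO4^3-] = 5.2 x 10^-16 M.
For Ca3(AsO4)2: 8.8 × 10^-19 = (0.033)^3 × [AsO4^3-]^2  ⇒  [AsO4^3-] = 1.6 x 10^-7 M.
The salt with the lower threshold [AsO4^3-] precipitates first: Ag3AsO4.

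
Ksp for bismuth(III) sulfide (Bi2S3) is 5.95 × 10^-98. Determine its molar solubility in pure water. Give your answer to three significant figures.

1.41e-20 M

Bi2S3(s) <=> 2 Bi^3+(aq) + 3 S^2-(aq)
Ksp = [Bi^3+]^2[S^2-]^3
If s mol/L of Bi2S3 dissolves, [Bi^3+] = 2s and [S^2-] = 3s.
So Ksp = (2s)^2 × (3s)^3 = 108s^5
s^5 = 5.95 × 10^-98 / 108, so s = 1.41 x 10^-20 M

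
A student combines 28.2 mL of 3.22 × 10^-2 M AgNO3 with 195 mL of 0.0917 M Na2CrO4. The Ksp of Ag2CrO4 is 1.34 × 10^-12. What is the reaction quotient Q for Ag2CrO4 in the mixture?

Total volume = 28.2 + 195 = 223.2 mL.
[Ag^+] = 3.22 × 10^-2 × (28.2/223.2) = 4.068 x 10^-3 M
[CrO4^2-] = 9.17 × 10^-2 × (195/223.2) = 8.011 × 10^-2 M
Ag2CrO4(s) <=> 2 Ag^+(aq) + CrO4^2-(aq), so Q = [Ag^+]^2[CrO4^2-]
Q = (4.068 × 10^-3)^2(8.011 × 10^-2) = 1.33 × 10^-6
Q > Ksp, so Ag2CrO4 will precipitate.

Q ≈ 1.33 × 10^-6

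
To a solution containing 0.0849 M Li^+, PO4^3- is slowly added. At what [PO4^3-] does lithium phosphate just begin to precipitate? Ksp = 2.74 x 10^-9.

4.48 x 10^-6 M

Li3PO4(s) ⇌ 3 Li^+ + PO4^3-
Ksp = [Li^+]^3[PO4^3-]
Precipitation begins when Q = Ksp. With [Li^+] = 0.0849 M:
2.74 x 10^-9 = (0.0849)^3 × [PO4^3-]
[PO4^3-] = (2.74 x 10^-9 / 6.120 x 10^-4) = 4.48 x 10^-6 M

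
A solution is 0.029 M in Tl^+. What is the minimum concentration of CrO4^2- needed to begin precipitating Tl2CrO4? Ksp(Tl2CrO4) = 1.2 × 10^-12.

Tl2CrO4(s) <=> 2 Tl^+ + CrO4^2-
Ksp = [Tl^+]^2[CrO4^2-]
Precipitation begins when Q = Ksp. With [Tl^+] = 0.029 M:
1.2 × 10^-12 = (0.029)^2 × [CrO4^2-]
[CrO4^2-] = (1.2 × 10^-12 / 8.41 x 10^-4) = 1.4 × 10^-9 M

1.4e-9 M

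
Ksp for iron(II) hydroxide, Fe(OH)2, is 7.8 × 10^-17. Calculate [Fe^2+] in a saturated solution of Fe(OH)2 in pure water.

2.7 x 10^-6 M

Fe(OH)2(s) <=> Fe^2+ + 2 OH^-
Ksp = [Fe^2+][OH^-]^2
For each mole of Fe(OH)2 that dissolves: [Fe^2+] = s, [OH^-] = 2s.
So Ksp = s × (2s)^2 = 4s^3
Solving, s = (7.8 × 10^-17/4)^(1/3) = 2.69 × 10^-6 M
[Fe^2+] = s = 2.7 × 10^-6 M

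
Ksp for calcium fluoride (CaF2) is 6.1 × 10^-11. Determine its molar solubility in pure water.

2.5 × 10^-4 M

CaF2(s) <=> Ca^2+(aq) + 2 F^-(aq)
Ksp = [Ca^2+][F^-]^2
Let s = molar solubility. Then [Ca^2+] = s and [F^-] = 2s.
So Ksp = s × (2s)^2 = 4s^3
s = (6.1 × 10^-11 / 4)^(1/3) = 2.5 × 10^-4 M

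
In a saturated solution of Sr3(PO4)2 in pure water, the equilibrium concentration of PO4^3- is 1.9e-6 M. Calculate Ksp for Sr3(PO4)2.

Ksp = 8.4 × 10^-29

Sr3(PO4)2(s) <=> 3 Sr^2+ + 2 PO4^3-
Stoichiometry gives [Sr^2+] = (3/2)[PO4^3-] = 2.85 x 10^-6 M.
Ksp = [Sr^2+]^3[PO4^3-]^2
Ksp = (2.85 × 10^-6)^3 × (1.9 x 10^-6)^2 = 8.4 × 10^-29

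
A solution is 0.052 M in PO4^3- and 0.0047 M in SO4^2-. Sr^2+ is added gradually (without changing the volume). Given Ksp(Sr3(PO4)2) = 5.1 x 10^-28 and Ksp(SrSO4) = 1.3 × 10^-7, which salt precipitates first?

Sr3(PO4)2

Each salt begins to precipitate when Q = Ksp, i.e. when [Sr^2+] reaches its threshold.
For Sr3(PO4)2: 5.1 x 10^-28 = (0.052)^2 × [Sr^2+]^3  ⇒  [Sr^2+] = 5.7 × 10^-9 M.
For SrSO4: 1.3 × 10^-7 = 0.0047 × [Sr^2+]  ⇒  [Sr^2+] = 2.8 x 10^-5 M.
The salt with the lower threshold [Sr^2+] precipitates first: Sr3(PO4)2.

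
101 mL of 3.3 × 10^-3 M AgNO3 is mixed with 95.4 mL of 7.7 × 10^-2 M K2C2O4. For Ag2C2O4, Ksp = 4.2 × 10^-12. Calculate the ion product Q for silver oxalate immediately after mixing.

Total volume = 101 + 95.4 = 196.4 mL.
[Ag^+] = 3.3 × 10^-3 × (101/196.4) = 1.70 × 10^-3 M
[C2O4^2-] = 7.7 x 10^-2 × (95.4/196.4) = 3.74 x 10^-2 M
Ag2C2O4(s) ⇌ 2 Ag^+ + C2O4^2-, so Q = [Ag^+]^2[C2O4^2-]
Q = (1.70 × 10^-3)^2(3.74 × 10^-2) = 1.1 x 10^-7
Q > Ksp, so Ag2C2O4 will precipitate.

Q = 1.1e-7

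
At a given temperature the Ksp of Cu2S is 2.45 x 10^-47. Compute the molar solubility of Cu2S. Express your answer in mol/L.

s = 1.83 × 10^-16 M

Cu2S(s) ⇌ 2 Cu^+(aq) + S^2-(aq)
Ksp = [Cu^+]^2[S^2-]
With molar solubility s: [Cu^+] = 2s, [S^2-] = s.
Substituting: Ksp = (2s)^2s = 4s^3
s = (2.45 x 10^-47 / 4)^(1/3) = 1.83 x 10^-16 M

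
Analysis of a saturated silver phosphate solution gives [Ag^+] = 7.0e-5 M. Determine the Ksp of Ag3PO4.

Ksp = 8.0 x 10^-18

Ag3PO4(s) <=> 3 Ag^+ + PO4^3-
Stoichiometry gives [PO4^3-] = (1/3)[Ag^+] = 2.33 × 10^-5 M.
Ksp = [Ag^+]^3[PO4^3-]
Ksp = (7.0 x 10^-5)^3 × 2.33 x 10^-5 = 8.0 x 10^-18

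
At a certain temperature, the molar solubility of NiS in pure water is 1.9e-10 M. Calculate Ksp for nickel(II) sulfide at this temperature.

3.6e-20

NiS(s) <=> Ni^2+(aq) + S^2-(aq)
With molar solubility s: [Ni^2+] = s, [S^2-] = s.
Ksp = [Ni^2+][S^2-]
Ksp = s^2
Ksp = (1.9 × 10^-10)^2 = 3.6 x 10^-20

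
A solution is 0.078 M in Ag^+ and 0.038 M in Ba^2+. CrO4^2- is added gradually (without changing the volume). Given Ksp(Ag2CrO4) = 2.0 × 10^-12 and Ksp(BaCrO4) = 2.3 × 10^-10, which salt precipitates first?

Ag2CrO4

Precipitation of each salt starts when its ion product equals its Ksp.
For Ag2CrO4: 2.0 × 10^-12 = (0.078)^2 × [CrO4^2-]  ⇒  [CrO4^2-] = 3.3 x 10^-10 M.
For BaCrO4: 2.3 × 10^-10 = 0.038 × [CrO4^2-]  ⇒  [CrO4^2-] = 6.1 x 10^-9 M.
The salt with the lower threshold [CrO4^2-] precipitates first: Ag2CrO4.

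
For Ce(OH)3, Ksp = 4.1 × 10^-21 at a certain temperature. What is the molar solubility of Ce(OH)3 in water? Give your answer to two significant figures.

3.5e-6 M

Ce(OH)3(s) ⇌ Ce^3+(aq) + 3 OH^-(aq)
Ksp = [Ce^3+][OH^-]^3
For each mole of Ce(OH)3 that dissolves: [Ce^3+] = s, [OH^-] = 3s.
Ksp = s(3s)^3 = 27s^4
s^4 = 4.1 × 10^-21 / 27, so s = 3.5 × 10^-6 M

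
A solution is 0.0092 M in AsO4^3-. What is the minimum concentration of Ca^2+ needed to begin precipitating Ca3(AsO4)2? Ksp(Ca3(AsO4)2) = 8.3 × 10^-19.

2.1e-5 M

Ca3(AsO4)2(s) <=> 3 Ca^2+(aq) + 2 AsO4^3-(aq)
Ksp = [Ca^2+]^3[AsO4^3-]^2
Precipitation begins when Q = Ksp. With [AsO4^3-] = 0.0092 M:
8.3 × 10^-19 = (0.0092)^2 × [Ca^2+]^3
[Ca^2+] = (8.3 × 10^-19 / 8.46 × 10^-5)^(1/3) = 2.1 × 10^-5 M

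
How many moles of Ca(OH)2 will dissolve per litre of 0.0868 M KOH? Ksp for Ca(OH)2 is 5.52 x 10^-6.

Ca(OH)2(s) ⇌ Ca^2+ + 2 OH^-
Ksp = [Ca^2+][OH^-]^2
Let s = moles of Ca(OH)2 that dissolve per litre. [Ca^2+] = s, [OH^-] = 0.0868 + 2s ≈ 0.0868 (Ksp is small, so little additional dissolves).
Ksp ≈ s × (0.0868)^2
s = 7.33 × 10^-4 M
Check: 2s = 1.5 x 10^-3 ≪ 0.0868, so the approximation is valid.

s ≈ 7.33e-4 M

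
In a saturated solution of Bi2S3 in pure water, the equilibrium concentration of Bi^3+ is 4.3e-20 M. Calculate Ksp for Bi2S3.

Ksp = 5.0 × 10^-97

Bi2S3(s) ⇌ 2 Bi^3+ + 3 S^2-
Stoichiometry gives [S^2-] = (3/2)[Bi^3+] = 6.45 × 10^-20 M.
Ksp = [Bi^3+]^2[S^2-]^3
Ksp = (4.3 x 10^-20)^2 × (6.45 × 10^-20)^3 = 5.0 × 10^-97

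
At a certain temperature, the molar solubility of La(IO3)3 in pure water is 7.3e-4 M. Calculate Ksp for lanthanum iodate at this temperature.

La(IO3)3(s) <=> La^3+ + 3 IO3^-
Let s = molar solubility. Then [La^3+] = s and [IO3^-] = 3s.
Ksp = [La^3+][IO3^-]^3
Substituting: Ksp = s(3s)^3 = 27s^4
With s = 7.3 × 10^-4: Ksp = 7.7 × 10^-12

Ksp ≈ 7.7 × 10^-12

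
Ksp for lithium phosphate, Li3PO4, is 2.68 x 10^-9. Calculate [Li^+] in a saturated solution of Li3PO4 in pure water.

9.47e-3 M

Li3PO4(s) ⇌ 3 Li^+ + PO4^3-
Ksp = [Li^+]^3[PO4^3-]
With molar solubility s: [Li^+] = 3s, [PO4^3-] = s.
Ksp = (3s)^3s = 27s^4
Solving, s = (2.68 x 10^-9/27)^(1/4) = 3.156 × 10^-3 M
[Li^+] = 3s = 9.47 × 10^-3 M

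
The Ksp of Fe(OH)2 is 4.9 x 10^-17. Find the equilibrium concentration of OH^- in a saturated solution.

[OH^-] = 4.6 × 10^-6 M

Fe(OH)2(s) ⇌ Fe^2+(aq) + 2 OH^-(aq)
Ksp = [Fe^2+][OH^-]^2
If s mol/L of Fe(OH)2 dissolves, [Fe^2+] = s and [OH^-] = 2s.
Ksp = s(2s)^2 = 4s^3
Solving, s = (4.9 x 10^-17/4)^(1/3) = 2.31 x 10^-6 M
[OH^-] = 2s = 4.6 × 10^-6 M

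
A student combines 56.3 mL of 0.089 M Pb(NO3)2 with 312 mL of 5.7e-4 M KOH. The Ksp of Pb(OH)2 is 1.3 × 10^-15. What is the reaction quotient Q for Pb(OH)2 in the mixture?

Total volume = 56.3 + 312 = 368.3 mL.
[Pb^2+] = 8.9 × 10^-2 × (56.3/368.3) = 1.36 × 10^-2 M
[OH^-] = 5.7 x 10^-4 × (312/368.3) = 4.83 × 10^-4 M
Pb(OH)2(s) ⇌ Pb^2+(aq) + 2 OH^-(aq), so Q = [Pb^2+][OH^-]^2
Q = (1.36 × 10^-2)(4.83 × 10^-4)^2 = 3.2 × 10^-9
Q > Ksp, so Pb(OH)2 will precipitate.

3.2e-9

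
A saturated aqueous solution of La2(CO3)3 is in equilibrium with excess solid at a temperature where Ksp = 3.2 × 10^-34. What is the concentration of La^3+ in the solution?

La2(CO3)3(s) ⇌ 2 La^3+ + 3 CO3^2-
Ksp = [La^3+]^2[CO3^2-]^3
If s mol/L of La2(CO3)3 dissolves, [La^3+] = 2s and [CO3^2-] = 3s.
Substituting: Ksp = (2s)^2(3s)^3 = 108s^5
s = (3.2 × 10^-34 / 108)^(1/5) = 7.84 × 10^-8 M
[La^3+] = 2s = 1.6 × 10^-7 M

[La^3+] ≈ 1.6 × 10^-7 M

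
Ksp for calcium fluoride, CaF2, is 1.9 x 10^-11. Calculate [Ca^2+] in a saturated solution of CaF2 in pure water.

CaF2(s) ⇌ Ca^2+ + 2 F^-
Ksp = [Ca^2+][F^-]^2
Let s = molar solubility. Then [Ca^2+] = s and [F^-] = 2s.
So Ksp = s × (2s)^2 = 4s^3
s^3 = 1.9 x 10^-11 / 4, so s = 1.68 x 10^-4 M
[Ca^2+] = s = 1.7 × 10^-4 M

1.7 × 10^-4 M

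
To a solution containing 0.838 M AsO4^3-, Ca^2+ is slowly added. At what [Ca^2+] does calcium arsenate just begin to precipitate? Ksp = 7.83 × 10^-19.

Ca3(AsO4)2(s) ⇌ 3 Ca^2+ + 2 AsO4^3-
Ksp = [Ca^2+]^3[AsO4^3-]^2
Precipitation begins when Q = Ksp. With [AsO4^3-] = 0.838 M:
7.83 × 10^-19 = (0.838)^2 × [Ca^2+]^3
[Ca^2+] = (7.83 × 10^-19 / 7.022 × 10^-1)^(1/3) = 1.04 × 10^-6 M

1.04e-6 M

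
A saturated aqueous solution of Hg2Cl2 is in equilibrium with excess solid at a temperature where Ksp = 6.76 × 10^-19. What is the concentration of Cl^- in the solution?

[Cl^-] = 1.11 x 10^-6 M

Hg2Cl2(s) ⇌ Hg2^2+(aq) + 2 Cl^-(aq)
Ksp = [Hg2^2+][Cl^-]^2
For each mole of Hg2Cl2 that dissolves: [Hg2^2+] = s, [Cl^-] = 2s.
So Ksp = s × (2s)^2 = 4s^3
s^3 = 6.76 × 10^-19 / 4, so s = 5.529 × 10^-7 M
[Cl^-] = 2s = 1.11 x 10^-6 M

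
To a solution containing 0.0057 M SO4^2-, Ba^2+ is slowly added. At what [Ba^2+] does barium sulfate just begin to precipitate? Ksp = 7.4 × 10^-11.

BaSO4(s) ⇌ Ba^2+(aq) + SO4^2-(aq)
Ksp = [Ba^2+][SO4^2-]
Precipitation begins when Q = Ksp. With [SO4^2-] = 0.0057 M:
7.4 × 10^-11 = (0.0057) × [Ba^2+]
[Ba^2+] = (7.4 × 10^-11 / 5.7 x 10^-3) = 1.3 × 10^-8 M

[Ba^2+] ≈ 1.3e-8 M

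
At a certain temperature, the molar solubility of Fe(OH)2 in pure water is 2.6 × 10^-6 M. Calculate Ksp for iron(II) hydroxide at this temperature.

Fe(OH)2(s) <=> Fe^2+(aq) + 2 OH^-(aq)
Let s = molar solubility. Then [Fe^2+] = s and [OH^-] = 2s.
Ksp = [Fe^2+][OH^-]^2
Ksp = s(2s)^2 = 4s^3
Ksp = 4 × (2.6 x 10^-6)^3 = 7.0 × 10^-17

Ksp ≈ 7.0e-17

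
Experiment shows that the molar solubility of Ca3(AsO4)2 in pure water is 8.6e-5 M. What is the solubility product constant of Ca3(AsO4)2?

Ksp ≈ 5.1 × 10^-19

Ca3(AsO4)2(s) ⇌ 3 Ca^2+(aq) + 2 AsO4^3-(aq)
Let s = molar solubility. Then [Ca^2+] = 3s and [AsO4^3-] = 2s.
Ksp = [Ca^2+]^3[AsO4^3-]^2
Ksp = (3s)^3(2s)^2 = 108s^5
With s = 8.6 × 10^-5: Ksp = 5.1 x 10^-19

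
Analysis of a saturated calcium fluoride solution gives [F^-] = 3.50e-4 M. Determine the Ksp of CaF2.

CaF2(s) <=> Ca^2+ + 2 F^-
Stoichiometry gives [Ca^2+] = (1/2)[F^-] = 1.750 x 10^-4 M.
Ksp = [Ca^2+][F^-]^2
Ksp = 1.750 × 10^-4 × (3.50 x 10^-4)^2 = 2.14 × 10^-11

Ksp ≈ 2.14e-11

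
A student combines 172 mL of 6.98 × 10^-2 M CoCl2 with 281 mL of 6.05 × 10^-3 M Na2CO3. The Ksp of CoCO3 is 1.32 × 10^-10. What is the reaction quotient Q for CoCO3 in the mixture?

9.95 x 10^-5

Total volume = 172 + 281 = 453 mL.
[Co^2+] = 6.98 × 10^-2 × (172/453) = 2.650 x 10^-2 M
[CO3^2-] = 6.05 × 10^-3 × (281/453) = 3.753 × 10^-3 M
CoCO3(s) ⇌ Co^2+(aq) + CO3^2-(aq), so Q = [Co^2+][CO3^2-]
Q = (2.650 x 10^-2)(3.753 × 10^-3) = 9.95 × 10^-5
Q > Ksp, so CoCO3 will precipitate.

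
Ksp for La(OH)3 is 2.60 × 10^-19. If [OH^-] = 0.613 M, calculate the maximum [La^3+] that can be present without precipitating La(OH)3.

La(OH)3(s) ⇌ La^3+ + 3 OH^-
Ksp = [La^3+][OH^-]^3
Precipitation begins when Q = Ksp. With [OH^-] = 0.613 M:
2.60 × 10^-19 = (0.613)^3 × [La^3+]
[La^3+] = (2.60 × 10^-19 / 2.303 × 10^-1) = 1.13 × 10^-18 M

[La^3+] ≈ 1.13 × 10^-18 M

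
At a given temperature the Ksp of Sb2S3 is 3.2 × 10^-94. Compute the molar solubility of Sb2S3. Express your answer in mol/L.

Sb2S3(s) ⇌ 2 Sb^3+(aq) + 3 S^2-(aq)
Ksp = [Sb^3+]^2[S^2-]^3
For each mole of Sb2S3 that dissolves: [Sb^3+] = 2s, [S^2-] = 3s.
Substituting: Ksp = (2s)^2(3s)^3 = 108s^5
s^5 = 3.2 × 10^-94 / 108, so s = 7.8 × 10^-20 M

s = 7.8e-20 M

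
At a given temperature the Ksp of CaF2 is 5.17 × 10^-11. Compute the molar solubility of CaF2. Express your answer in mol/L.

CaF2(s) ⇌ Ca^2+(aq) + 2 F^-(aq)
Ksp = [Ca^2+][F^-]^2
If s mol/L of CaF2 dissolves, [Ca^2+] = s and [F^-] = 2s.
So Ksp = s × (2s)^2 = 4s^3
s^3 = 5.17 × 10^-11 / 4, so s = 2.35 x 10^-4 M

s ≈ 2.35 × 10^-4 M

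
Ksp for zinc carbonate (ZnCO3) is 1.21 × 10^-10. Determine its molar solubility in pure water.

1.10 × 10^-5 M

ZnCO3(s) <=> Zn^2+(aq) + CO3^2-(aq)
Ksp = [Zn^2+][CO3^2-]
For each mole of ZnCO3 that dissolves: [Zn^2+] = s, [CO3^2-] = s.
Ksp = s × s = s^2
s = (1.21 × 10^-10)^(1/2) = 1.10 × 10^-5 M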